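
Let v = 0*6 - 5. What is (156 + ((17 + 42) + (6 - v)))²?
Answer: 51076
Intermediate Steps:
v = -5 (v = 0 - 5 = -5)
(156 + ((17 + 42) + (6 - v)))² = (156 + ((17 + 42) + (6 - 1*(-5))))² = (156 + (59 + (6 + 5)))² = (156 + (59 + 11))² = (156 + 70)² = 226² = 51076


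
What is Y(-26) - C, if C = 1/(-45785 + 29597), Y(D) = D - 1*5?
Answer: -501827/16188 ≈ -31.000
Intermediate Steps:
Y(D) = -5 + D (Y(D) = D - 5 = -5 + D)
C = -1/16188 (C = 1/(-16188) = -1/16188 ≈ -6.1774e-5)
Y(-26) - C = (-5 - 26) - 1*(-1/16188) = -31 + 1/16188 = -501827/16188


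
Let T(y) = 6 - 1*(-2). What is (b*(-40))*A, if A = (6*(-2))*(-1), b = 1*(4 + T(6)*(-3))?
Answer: 9600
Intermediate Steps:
T(y) = 8 (T(y) = 6 + 2 = 8)
b = -20 (b = 1*(4 + 8*(-3)) = 1*(4 - 24) = 1*(-20) = -20)
A = 12 (A = -12*(-1) = 12)
(b*(-40))*A = -20*(-40)*12 = 800*12 = 9600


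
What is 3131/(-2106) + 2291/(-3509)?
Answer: -545225/254826 ≈ -2.1396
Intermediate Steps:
3131/(-2106) + 2291/(-3509) = 3131*(-1/2106) + 2291*(-1/3509) = -3131/2106 - 79/121 = -545225/254826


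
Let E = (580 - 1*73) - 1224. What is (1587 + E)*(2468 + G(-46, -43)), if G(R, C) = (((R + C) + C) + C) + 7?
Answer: 2001000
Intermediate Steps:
E = -717 (E = (580 - 73) - 1224 = 507 - 1224 = -717)
G(R, C) = 7 + R + 3*C (G(R, C) = (((C + R) + C) + C) + 7 = ((R + 2*C) + C) + 7 = (R + 3*C) + 7 = 7 + R + 3*C)
(1587 + E)*(2468 + G(-46, -43)) = (1587 - 717)*(2468 + (7 - 46 + 3*(-43))) = 870*(2468 + (7 - 46 - 129)) = 870*(2468 - 168) = 870*2300 = 2001000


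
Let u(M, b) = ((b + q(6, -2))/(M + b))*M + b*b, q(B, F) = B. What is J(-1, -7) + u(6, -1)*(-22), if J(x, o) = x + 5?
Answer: -150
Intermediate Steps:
J(x, o) = 5 + x
u(M, b) = b² + M*(6 + b)/(M + b) (u(M, b) = ((b + 6)/(M + b))*M + b*b = ((6 + b)/(M + b))*M + b² = M*(6 + b)/(M + b) + b² = b² + M*(6 + b)/(M + b))
J(-1, -7) + u(6, -1)*(-22) = (5 - 1) + (((-1)³ + 6*6 + 6*(-1) + 6*(-1)²)/(6 - 1))*(-22) = 4 + ((-1 + 36 - 6 + 6*1)/5)*(-22) = 4 + ((-1 + 36 - 6 + 6)/5)*(-22) = 4 + ((⅕)*35)*(-22) = 4 + 7*(-22) = 4 - 154 = -150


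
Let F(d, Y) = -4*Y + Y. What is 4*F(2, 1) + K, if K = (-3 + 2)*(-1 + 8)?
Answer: -19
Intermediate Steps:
F(d, Y) = -3*Y
K = -7 (K = -1*7 = -7)
4*F(2, 1) + K = 4*(-3*1) - 7 = 4*(-3) - 7 = -12 - 7 = -19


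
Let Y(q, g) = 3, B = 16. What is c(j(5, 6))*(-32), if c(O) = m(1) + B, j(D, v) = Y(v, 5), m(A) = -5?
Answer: -352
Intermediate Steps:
j(D, v) = 3
c(O) = 11 (c(O) = -5 + 16 = 11)
c(j(5, 6))*(-32) = 11*(-32) = -352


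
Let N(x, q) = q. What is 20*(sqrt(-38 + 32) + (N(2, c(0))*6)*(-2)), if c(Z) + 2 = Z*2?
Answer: 480 + 20*I*sqrt(6) ≈ 480.0 + 48.99*I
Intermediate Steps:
c(Z) = -2 + 2*Z (c(Z) = -2 + Z*2 = -2 + 2*Z)
20*(sqrt(-38 + 32) + (N(2, c(0))*6)*(-2)) = 20*(sqrt(-38 + 32) + ((-2 + 2*0)*6)*(-2)) = 20*(sqrt(-6) + ((-2 + 0)*6)*(-2)) = 20*(I*sqrt(6) - 2*6*(-2)) = 20*(I*sqrt(6) - 12*(-2)) = 20*(I*sqrt(6) + 24) = 20*(24 + I*sqrt(6)) = 480 + 20*I*sqrt(6)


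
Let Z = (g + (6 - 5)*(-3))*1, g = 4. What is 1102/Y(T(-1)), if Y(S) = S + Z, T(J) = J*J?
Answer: 551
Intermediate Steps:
T(J) = J**2
Z = 1 (Z = (4 + (6 - 5)*(-3))*1 = (4 + 1*(-3))*1 = (4 - 3)*1 = 1*1 = 1)
Y(S) = 1 + S (Y(S) = S + 1 = 1 + S)
1102/Y(T(-1)) = 1102/(1 + (-1)**2) = 1102/(1 + 1) = 1102/2 = 1102*(1/2) = 551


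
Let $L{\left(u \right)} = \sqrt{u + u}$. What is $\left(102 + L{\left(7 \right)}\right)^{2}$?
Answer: $\left(102 + \sqrt{14}\right)^{2} \approx 11181.0$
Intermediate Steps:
$L{\left(u \right)} = \sqrt{2} \sqrt{u}$ ($L{\left(u \right)} = \sqrt{2 u} = \sqrt{2} \sqrt{u}$)
$\left(102 + L{\left(7 \right)}\right)^{2} = \left(102 + \sqrt{2} \sqrt{7}\right)^{2} = \left(102 + \sqrt{14}\right)^{2}$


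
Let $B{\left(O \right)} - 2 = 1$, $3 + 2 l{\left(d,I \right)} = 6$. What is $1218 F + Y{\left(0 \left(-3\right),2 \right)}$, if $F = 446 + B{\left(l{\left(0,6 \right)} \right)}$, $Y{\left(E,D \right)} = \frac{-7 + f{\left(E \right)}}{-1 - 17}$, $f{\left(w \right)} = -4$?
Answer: $\frac{9843887}{18} \approx 5.4688 \cdot 10^{5}$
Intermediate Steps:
$l{\left(d,I \right)} = \frac{3}{2}$ ($l{\left(d,I \right)} = - \frac{3}{2} + \frac{1}{2} \cdot 6 = - \frac{3}{2} + 3 = \frac{3}{2}$)
$B{\left(O \right)} = 3$ ($B{\left(O \right)} = 2 + 1 = 3$)
$Y{\left(E,D \right)} = \frac{11}{18}$ ($Y{\left(E,D \right)} = \frac{-7 - 4}{-1 - 17} = - \frac{11}{-18} = \left(-11\right) \left(- \frac{1}{18}\right) = \frac{11}{18}$)
$F = 449$ ($F = 446 + 3 = 449$)
$1218 F + Y{\left(0 \left(-3\right),2 \right)} = 1218 \cdot 449 + \frac{11}{18} = 546882 + \frac{11}{18} = \frac{9843887}{18}$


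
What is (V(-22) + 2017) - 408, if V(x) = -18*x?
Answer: 2005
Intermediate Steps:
(V(-22) + 2017) - 408 = (-18*(-22) + 2017) - 408 = (396 + 2017) - 408 = 2413 - 408 = 2005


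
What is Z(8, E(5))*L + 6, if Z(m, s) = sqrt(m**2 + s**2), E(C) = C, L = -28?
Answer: 6 - 28*sqrt(89) ≈ -258.15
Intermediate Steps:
Z(8, E(5))*L + 6 = sqrt(8**2 + 5**2)*(-28) + 6 = sqrt(64 + 25)*(-28) + 6 = sqrt(89)*(-28) + 6 = -28*sqrt(89) + 6 = 6 - 28*sqrt(89)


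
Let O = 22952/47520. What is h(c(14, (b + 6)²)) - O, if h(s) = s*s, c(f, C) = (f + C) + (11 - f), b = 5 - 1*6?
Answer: 7695371/5940 ≈ 1295.5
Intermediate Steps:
b = -1 (b = 5 - 6 = -1)
c(f, C) = 11 + C (c(f, C) = (C + f) + (11 - f) = 11 + C)
h(s) = s²
O = 2869/5940 (O = 22952*(1/47520) = 2869/5940 ≈ 0.48300)
h(c(14, (b + 6)²)) - O = (11 + (-1 + 6)²)² - 1*2869/5940 = (11 + 5²)² - 2869/5940 = (11 + 25)² - 2869/5940 = 36² - 2869/5940 = 1296 - 2869/5940 = 7695371/5940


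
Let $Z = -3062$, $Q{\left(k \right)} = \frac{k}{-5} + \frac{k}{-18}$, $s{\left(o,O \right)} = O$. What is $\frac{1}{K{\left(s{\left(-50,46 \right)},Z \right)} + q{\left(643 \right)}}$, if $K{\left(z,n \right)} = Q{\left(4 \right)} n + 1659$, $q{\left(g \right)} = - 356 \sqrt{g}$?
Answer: $- \frac{9697815}{118576510151} - \frac{720900 \sqrt{643}}{118576510151} \approx -0.00023595$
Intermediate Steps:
$Q{\left(k \right)} = - \frac{23 k}{90}$ ($Q{\left(k \right)} = k \left(- \frac{1}{5}\right) + k \left(- \frac{1}{18}\right) = - \frac{k}{5} - \frac{k}{18} = - \frac{23 k}{90}$)
$K{\left(z,n \right)} = 1659 - \frac{46 n}{45}$ ($K{\left(z,n \right)} = \left(- \frac{23}{90}\right) 4 n + 1659 = - \frac{46 n}{45} + 1659 = 1659 - \frac{46 n}{45}$)
$\frac{1}{K{\left(s{\left(-50,46 \right)},Z \right)} + q{\left(643 \right)}} = \frac{1}{\left(1659 - - \frac{140852}{45}\right) - 356 \sqrt{643}} = \frac{1}{\left(1659 + \frac{140852}{45}\right) - 356 \sqrt{643}} = \frac{1}{\frac{215507}{45} - 356 \sqrt{643}}$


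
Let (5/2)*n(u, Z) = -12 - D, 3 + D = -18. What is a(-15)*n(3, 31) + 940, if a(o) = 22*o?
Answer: -248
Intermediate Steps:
D = -21 (D = -3 - 18 = -21)
n(u, Z) = 18/5 (n(u, Z) = 2*(-12 - 1*(-21))/5 = 2*(-12 + 21)/5 = (⅖)*9 = 18/5)
a(-15)*n(3, 31) + 940 = (22*(-15))*(18/5) + 940 = -330*18/5 + 940 = -1188 + 940 = -248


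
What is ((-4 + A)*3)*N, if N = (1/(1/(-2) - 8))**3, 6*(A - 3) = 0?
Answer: 24/4913 ≈ 0.0048850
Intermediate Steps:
A = 3 (A = 3 + (1/6)*0 = 3 + 0 = 3)
N = -8/4913 (N = (1/(-1/2 - 8))**3 = (1/(-17/2))**3 = (-2/17)**3 = -8/4913 ≈ -0.0016283)
((-4 + A)*3)*N = ((-4 + 3)*3)*(-8/4913) = -1*3*(-8/4913) = -3*(-8/4913) = 24/4913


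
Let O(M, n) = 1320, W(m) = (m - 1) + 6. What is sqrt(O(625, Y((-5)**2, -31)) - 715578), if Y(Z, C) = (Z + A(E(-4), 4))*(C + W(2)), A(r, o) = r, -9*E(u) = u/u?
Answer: 9*I*sqrt(8818) ≈ 845.14*I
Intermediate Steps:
E(u) = -1/9 (E(u) = -u/(9*u) = -1/9*1 = -1/9)
W(m) = 5 + m (W(m) = (-1 + m) + 6 = 5 + m)
Y(Z, C) = (7 + C)*(-1/9 + Z) (Y(Z, C) = (Z - 1/9)*(C + (5 + 2)) = (-1/9 + Z)*(C + 7) = (-1/9 + Z)*(7 + C) = (7 + C)*(-1/9 + Z))
sqrt(O(625, Y((-5)**2, -31)) - 715578) = sqrt(1320 - 715578) = sqrt(-714258) = 9*I*sqrt(8818)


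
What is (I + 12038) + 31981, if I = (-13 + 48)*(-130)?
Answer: 39469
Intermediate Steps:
I = -4550 (I = 35*(-130) = -4550)
(I + 12038) + 31981 = (-4550 + 12038) + 31981 = 7488 + 31981 = 39469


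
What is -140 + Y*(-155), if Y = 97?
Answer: -15175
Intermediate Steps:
-140 + Y*(-155) = -140 + 97*(-155) = -140 - 15035 = -15175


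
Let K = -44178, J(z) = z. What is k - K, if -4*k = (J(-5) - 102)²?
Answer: 165263/4 ≈ 41316.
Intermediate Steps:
k = -11449/4 (k = -(-5 - 102)²/4 = -¼*(-107)² = -¼*11449 = -11449/4 ≈ -2862.3)
k - K = -11449/4 - 1*(-44178) = -11449/4 + 44178 = 165263/4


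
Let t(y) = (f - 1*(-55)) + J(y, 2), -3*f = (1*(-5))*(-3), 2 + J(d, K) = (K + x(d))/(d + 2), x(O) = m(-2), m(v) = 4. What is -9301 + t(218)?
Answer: -1017827/110 ≈ -9253.0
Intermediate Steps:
x(O) = 4
J(d, K) = -2 + (4 + K)/(2 + d) (J(d, K) = -2 + (K + 4)/(d + 2) = -2 + (4 + K)/(2 + d))
f = -5 (f = -1*(-5)*(-3)/3 = -(-5)*(-3)/3 = -1/3*15 = -5)
t(y) = 50 + (2 - 2*y)/(2 + y) (t(y) = (-5 - 1*(-55)) + (2 - 2*y)/(2 + y) = (-5 + 55) + (2 - 2*y)/(2 + y) = 50 + (2 - 2*y)/(2 + y))
-9301 + t(218) = -9301 + 6*(17 + 8*218)/(2 + 218) = -9301 + 6*(17 + 1744)/220 = -9301 + 6*(1/220)*1761 = -9301 + 5283/110 = -1017827/110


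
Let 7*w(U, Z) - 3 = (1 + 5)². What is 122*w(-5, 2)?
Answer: 4758/7 ≈ 679.71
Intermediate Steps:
w(U, Z) = 39/7 (w(U, Z) = 3/7 + (1 + 5)²/7 = 3/7 + (⅐)*6² = 3/7 + (⅐)*36 = 3/7 + 36/7 = 39/7)
122*w(-5, 2) = 122*(39/7) = 4758/7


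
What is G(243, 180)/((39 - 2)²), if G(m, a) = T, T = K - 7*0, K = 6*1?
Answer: 6/1369 ≈ 0.0043828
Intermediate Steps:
K = 6
T = 6 (T = 6 - 7*0 = 6 + 0 = 6)
G(m, a) = 6
G(243, 180)/((39 - 2)²) = 6/((39 - 2)²) = 6/(37²) = 6/1369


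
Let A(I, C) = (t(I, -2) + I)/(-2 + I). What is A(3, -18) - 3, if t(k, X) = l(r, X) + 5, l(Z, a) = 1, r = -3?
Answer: 6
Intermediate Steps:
t(k, X) = 6 (t(k, X) = 1 + 5 = 6)
A(I, C) = (6 + I)/(-2 + I)
A(3, -18) - 3 = (6 + 3)/(-2 + 3) - 3 = 9/1 - 3 = 1*9 - 3 = 9 - 3 = 6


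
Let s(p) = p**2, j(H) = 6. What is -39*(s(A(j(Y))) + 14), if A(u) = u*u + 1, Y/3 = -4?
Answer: -53937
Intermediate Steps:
Y = -12 (Y = 3*(-4) = -12)
A(u) = 1 + u**2 (A(u) = u**2 + 1 = 1 + u**2)
-39*(s(A(j(Y))) + 14) = -39*((1 + 6**2)**2 + 14) = -39*((1 + 36)**2 + 14) = -39*(37**2 + 14) = -39*(1369 + 14) = -39*1383 = -53937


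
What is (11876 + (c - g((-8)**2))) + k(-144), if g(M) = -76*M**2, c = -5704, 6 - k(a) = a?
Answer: 317618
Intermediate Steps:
k(a) = 6 - a
(11876 + (c - g((-8)**2))) + k(-144) = (11876 + (-5704 - (-76)*((-8)**2)**2)) + (6 - 1*(-144)) = (11876 + (-5704 - (-76)*64**2)) + (6 + 144) = (11876 + (-5704 - (-76)*4096)) + 150 = (11876 + (-5704 - 1*(-311296))) + 150 = (11876 + (-5704 + 311296)) + 150 = (11876 + 305592) + 150 = 317468 + 150 = 317618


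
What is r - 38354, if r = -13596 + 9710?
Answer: -42240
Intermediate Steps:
r = -3886
r - 38354 = -3886 - 38354 = -42240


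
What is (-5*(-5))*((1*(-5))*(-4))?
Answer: 500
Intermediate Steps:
(-5*(-5))*((1*(-5))*(-4)) = 25*(-5*(-4)) = 25*20 = 500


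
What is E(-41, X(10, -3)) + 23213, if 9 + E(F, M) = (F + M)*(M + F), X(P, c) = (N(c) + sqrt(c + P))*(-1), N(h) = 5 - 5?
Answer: 24892 + 82*sqrt(7) ≈ 25109.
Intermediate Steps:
N(h) = 0
X(P, c) = -sqrt(P + c) (X(P, c) = (0 + sqrt(c + P))*(-1) = (0 + sqrt(P + c))*(-1) = sqrt(P + c)*(-1) = -sqrt(P + c))
E(F, M) = -9 + (F + M)**2 (E(F, M) = -9 + (F + M)*(M + F) = -9 + (F + M)*(F + M) = -9 + (F + M)**2)
E(-41, X(10, -3)) + 23213 = (-9 + (-41 - sqrt(10 - 3))**2) + 23213 = (-9 + (-41 - sqrt(7))**2) + 23213 = 23204 + (-41 - sqrt(7))**2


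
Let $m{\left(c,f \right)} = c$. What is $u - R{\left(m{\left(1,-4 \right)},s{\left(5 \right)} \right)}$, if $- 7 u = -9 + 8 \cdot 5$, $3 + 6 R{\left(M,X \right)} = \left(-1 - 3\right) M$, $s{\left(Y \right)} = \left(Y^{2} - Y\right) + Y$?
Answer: $- \frac{137}{42} \approx -3.2619$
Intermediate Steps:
$s{\left(Y \right)} = Y^{2}$
$R{\left(M,X \right)} = - \frac{1}{2} - \frac{2 M}{3}$ ($R{\left(M,X \right)} = - \frac{1}{2} + \frac{\left(-1 - 3\right) M}{6} = - \frac{1}{2} + \frac{\left(-4\right) M}{6} = - \frac{1}{2} - \frac{2 M}{3}$)
$u = - \frac{31}{7}$ ($u = - \frac{-9 + 8 \cdot 5}{7} = - \frac{-9 + 40}{7} = \left(- \frac{1}{7}\right) 31 = - \frac{31}{7} \approx -4.4286$)
$u - R{\left(m{\left(1,-4 \right)},s{\left(5 \right)} \right)} = - \frac{31}{7} - \left(- \frac{1}{2} - \frac{2}{3}\right) = - \frac{31}{7} - - \frac{7}{6} = - \frac{31}{7} + \frac{7}{6} = - \frac{137}{42}$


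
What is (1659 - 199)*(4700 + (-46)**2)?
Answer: 9951360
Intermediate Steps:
(1659 - 199)*(4700 + (-46)**2) = 1460*(4700 + 2116) = 1460*6816 = 9951360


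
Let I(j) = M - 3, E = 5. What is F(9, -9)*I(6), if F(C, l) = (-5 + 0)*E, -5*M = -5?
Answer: 50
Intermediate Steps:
M = 1 (M = -⅕*(-5) = 1)
I(j) = -2 (I(j) = 1 - 3 = -2)
F(C, l) = -25 (F(C, l) = (-5 + 0)*5 = -5*5 = -25)
F(9, -9)*I(6) = -25*(-2) = 50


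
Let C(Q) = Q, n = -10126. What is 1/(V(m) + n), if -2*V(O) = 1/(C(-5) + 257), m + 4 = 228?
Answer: -504/5103505 ≈ -9.8756e-5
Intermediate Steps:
m = 224 (m = -4 + 228 = 224)
V(O) = -1/504 (V(O) = -1/(2*(-5 + 257)) = -½/252 = -½*1/252 = -1/504)
1/(V(m) + n) = 1/(-1/504 - 10126) = 1/(-5103505/504) = -504/5103505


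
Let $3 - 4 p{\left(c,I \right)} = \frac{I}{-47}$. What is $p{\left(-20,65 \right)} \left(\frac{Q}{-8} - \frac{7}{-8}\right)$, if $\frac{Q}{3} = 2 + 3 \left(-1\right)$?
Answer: $\frac{515}{376} \approx 1.3697$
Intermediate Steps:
$p{\left(c,I \right)} = \frac{3}{4} + \frac{I}{188}$ ($p{\left(c,I \right)} = \frac{3}{4} - \frac{I \frac{1}{-47}}{4} = \frac{3}{4} - \frac{I \left(- \frac{1}{47}\right)}{4} = \frac{3}{4} - \frac{\left(- \frac{1}{47}\right) I}{4} = \frac{3}{4} + \frac{I}{188}$)
$Q = -3$ ($Q = 3 \left(2 + 3 \left(-1\right)\right) = 3 \left(2 - 3\right) = 3 \left(-1\right) = -3$)
$p{\left(-20,65 \right)} \left(\frac{Q}{-8} - \frac{7}{-8}\right) = \left(\frac{3}{4} + \frac{1}{188} \cdot 65\right) \left(- \frac{3}{-8} - \frac{7}{-8}\right) = \left(\frac{3}{4} + \frac{65}{188}\right) \left(\left(-3\right) \left(- \frac{1}{8}\right) - - \frac{7}{8}\right) = \frac{103 \left(\frac{3}{8} + \frac{7}{8}\right)}{94} = \frac{103}{94} \cdot \frac{5}{4} = \frac{515}{376}$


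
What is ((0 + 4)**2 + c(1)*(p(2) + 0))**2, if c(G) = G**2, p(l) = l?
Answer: 324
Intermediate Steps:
((0 + 4)**2 + c(1)*(p(2) + 0))**2 = ((0 + 4)**2 + 1**2*(2 + 0))**2 = (4**2 + 1*2)**2 = (16 + 2)**2 = 18**2 = 324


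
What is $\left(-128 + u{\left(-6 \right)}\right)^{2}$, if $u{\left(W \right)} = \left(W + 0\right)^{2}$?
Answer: $8464$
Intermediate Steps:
$u{\left(W \right)} = W^{2}$
$\left(-128 + u{\left(-6 \right)}\right)^{2} = \left(-128 + \left(-6\right)^{2}\right)^{2} = \left(-128 + 36\right)^{2} = \left(-92\right)^{2} = 8464$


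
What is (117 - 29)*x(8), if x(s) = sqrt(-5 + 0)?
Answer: 88*I*sqrt(5) ≈ 196.77*I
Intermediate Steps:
x(s) = I*sqrt(5) (x(s) = sqrt(-5) = I*sqrt(5))
(117 - 29)*x(8) = (117 - 29)*(I*sqrt(5)) = 88*(I*sqrt(5)) = 88*I*sqrt(5)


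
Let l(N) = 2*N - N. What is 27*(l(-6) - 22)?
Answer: -756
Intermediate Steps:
l(N) = N
27*(l(-6) - 22) = 27*(-6 - 22) = 27*(-28) = -756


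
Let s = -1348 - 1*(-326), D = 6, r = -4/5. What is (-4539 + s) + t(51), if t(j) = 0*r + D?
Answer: -5555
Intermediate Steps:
r = -⅘ (r = -4*⅕ = -⅘ ≈ -0.80000)
t(j) = 6 (t(j) = 0*(-⅘) + 6 = 0 + 6 = 6)
s = -1022 (s = -1348 + 326 = -1022)
(-4539 + s) + t(51) = (-4539 - 1022) + 6 = -5561 + 6 = -5555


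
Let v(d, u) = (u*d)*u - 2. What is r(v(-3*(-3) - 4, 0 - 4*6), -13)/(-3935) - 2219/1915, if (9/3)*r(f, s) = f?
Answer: -6341333/4521315 ≈ -1.4025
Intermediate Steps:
v(d, u) = -2 + d*u² (v(d, u) = (d*u)*u - 2 = d*u² - 2 = -2 + d*u²)
r(f, s) = f/3
r(v(-3*(-3) - 4, 0 - 4*6), -13)/(-3935) - 2219/1915 = ((-2 + (-3*(-3) - 4)*(0 - 4*6)²)/3)/(-3935) - 2219/1915 = ((-2 + (9 - 4)*(0 - 24)²)/3)*(-1/3935) - 2219*1/1915 = ((-2 + 5*(-24)²)/3)*(-1/3935) - 2219/1915 = ((-2 + 5*576)/3)*(-1/3935) - 2219/1915 = ((-2 + 2880)/3)*(-1/3935) - 2219/1915 = ((⅓)*2878)*(-1/3935) - 2219/1915 = (2878/3)*(-1/3935) - 2219/1915 = -2878/11805 - 2219/1915 = -6341333/4521315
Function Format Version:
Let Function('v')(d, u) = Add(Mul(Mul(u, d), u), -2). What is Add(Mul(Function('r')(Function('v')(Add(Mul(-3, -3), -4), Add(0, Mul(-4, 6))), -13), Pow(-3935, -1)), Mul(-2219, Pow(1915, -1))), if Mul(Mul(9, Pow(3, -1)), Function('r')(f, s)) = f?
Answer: Rational(-6341333, 4521315) ≈ -1.4025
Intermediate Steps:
Function('v')(d, u) = Add(-2, Mul(d, Pow(u, 2))) (Function('v')(d, u) = Add(Mul(Mul(d, u), u), -2) = Add(Mul(d, Pow(u, 2)), -2) = Add(-2, Mul(d, Pow(u, 2))))
Function('r')(f, s) = Mul(Rational(1, 3), f)
Add(Mul(Function('r')(Function('v')(Add(Mul(-3, -3), -4), Add(0, Mul(-4, 6))), -13), Pow(-3935, -1)), Mul(-2219, Pow(1915, -1))) = Add(Mul(Mul(Rational(1, 3), Add(-2, Mul(Add(Mul(-3, -3), -4), Pow(Add(0, Mul(-4, 6)), 2)))), Pow(-3935, -1)), Mul(-2219, Pow(1915, -1))) = Add(Mul(Mul(Rational(1, 3), Add(-2, Mul(Add(9, -4), Pow(Add(0, -24), 2)))), Rational(-1, 3935)), Mul(-2219, Rational(1, 1915))) = Add(Mul(Mul(Rational(1, 3), Add(-2, Mul(5, Pow(-24, 2)))), Rational(-1, 3935)), Rational(-2219, 1915)) = Add(Mul(Mul(Rational(1, 3), Add(-2, Mul(5, 576))), Rational(-1, 3935)), Rational(-2219, 1915)) = Add(Mul(Mul(Rational(1, 3), Add(-2, 2880)), Rational(-1, 3935)), Rational(-2219, 1915)) = Add(Mul(Mul(Rational(1, 3), 2878), Rational(-1, 3935)), Rational(-2219, 1915)) = Add(Mul(Rational(2878, 3), Rational(-1, 3935)), Rational(-2219, 1915)) = Add(Rational(-2878, 11805), Rational(-2219, 1915)) = Rational(-6341333, 4521315)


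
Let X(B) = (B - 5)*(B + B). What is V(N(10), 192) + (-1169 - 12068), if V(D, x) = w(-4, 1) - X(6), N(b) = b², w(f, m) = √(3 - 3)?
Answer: -13249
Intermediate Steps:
w(f, m) = 0 (w(f, m) = √0 = 0)
X(B) = 2*B*(-5 + B) (X(B) = (-5 + B)*(2*B) = 2*B*(-5 + B))
V(D, x) = -12 (V(D, x) = 0 - 2*6*(-5 + 6) = 0 - 2*6 = 0 - 1*12 = 0 - 12 = -12)
V(N(10), 192) + (-1169 - 12068) = -12 + (-1169 - 12068) = -12 - 13237 = -13249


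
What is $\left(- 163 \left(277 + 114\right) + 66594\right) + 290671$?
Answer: $293532$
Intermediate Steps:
$\left(- 163 \left(277 + 114\right) + 66594\right) + 290671 = \left(\left(-163\right) 391 + 66594\right) + 290671 = \left(-63733 + 66594\right) + 290671 = 2861 + 290671 = 293532$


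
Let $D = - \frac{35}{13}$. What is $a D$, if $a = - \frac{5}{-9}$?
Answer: $- \frac{175}{117} \approx -1.4957$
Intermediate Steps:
$a = \frac{5}{9}$ ($a = \left(-5\right) \left(- \frac{1}{9}\right) = \frac{5}{9} \approx 0.55556$)
$D = - \frac{35}{13}$ ($D = \left(-35\right) \frac{1}{13} = - \frac{35}{13} \approx -2.6923$)
$a D = \frac{5}{9} \left(- \frac{35}{13}\right) = - \frac{175}{117}$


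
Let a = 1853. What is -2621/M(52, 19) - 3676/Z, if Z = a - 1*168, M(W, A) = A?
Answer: -4486229/32015 ≈ -140.13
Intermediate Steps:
Z = 1685 (Z = 1853 - 1*168 = 1853 - 168 = 1685)
-2621/M(52, 19) - 3676/Z = -2621/19 - 3676/1685 = -4486229/32015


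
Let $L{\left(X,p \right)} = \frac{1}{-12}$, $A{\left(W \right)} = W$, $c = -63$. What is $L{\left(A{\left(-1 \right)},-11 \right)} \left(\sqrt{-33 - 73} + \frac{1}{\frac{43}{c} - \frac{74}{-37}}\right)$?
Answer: $- \frac{21}{332} - \frac{i \sqrt{106}}{12} \approx -0.063253 - 0.85797 i$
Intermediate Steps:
$L{\left(X,p \right)} = - \frac{1}{12}$
$L{\left(A{\left(-1 \right)},-11 \right)} \left(\sqrt{-33 - 73} + \frac{1}{\frac{43}{c} - \frac{74}{-37}}\right) = - \frac{\sqrt{-33 - 73} + \frac{1}{\frac{43}{-63} - \frac{74}{-37}}}{12} = - \frac{\sqrt{-106} + \frac{1}{43 \left(- \frac{1}{63}\right) - -2}}{12} = - \frac{i \sqrt{106} + \frac{1}{- \frac{43}{63} + 2}}{12} = - \frac{i \sqrt{106} + \frac{1}{\frac{83}{63}}}{12} = - \frac{i \sqrt{106} + \frac{63}{83}}{12} = - \frac{\frac{63}{83} + i \sqrt{106}}{12} = - \frac{21}{332} - \frac{i \sqrt{106}}{12}$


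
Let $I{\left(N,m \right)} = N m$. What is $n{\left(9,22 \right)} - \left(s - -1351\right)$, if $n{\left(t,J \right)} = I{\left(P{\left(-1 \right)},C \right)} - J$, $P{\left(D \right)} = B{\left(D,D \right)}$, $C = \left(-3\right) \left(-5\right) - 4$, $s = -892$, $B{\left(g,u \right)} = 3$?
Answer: $-448$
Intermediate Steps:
$C = 11$ ($C = 15 - 4 = 11$)
$P{\left(D \right)} = 3$
$n{\left(t,J \right)} = 33 - J$ ($n{\left(t,J \right)} = 3 \cdot 11 - J = 33 - J$)
$n{\left(9,22 \right)} - \left(s - -1351\right) = \left(33 - 22\right) - \left(-892 - -1351\right) = \left(33 - 22\right) - \left(-892 + 1351\right) = 11 - 459 = -448$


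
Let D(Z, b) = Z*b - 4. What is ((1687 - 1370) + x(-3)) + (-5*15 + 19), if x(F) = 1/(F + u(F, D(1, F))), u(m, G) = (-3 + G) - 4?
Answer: 4436/17 ≈ 260.94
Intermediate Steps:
D(Z, b) = -4 + Z*b
u(m, G) = -7 + G
x(F) = 1/(-11 + 2*F) (x(F) = 1/(F + (-7 + (-4 + 1*F))) = 1/(F + (-7 + (-4 + F))) = 1/(F + (-11 + F)) = 1/(-11 + 2*F))
((1687 - 1370) + x(-3)) + (-5*15 + 19) = ((1687 - 1370) + 1/(-11 + 2*(-3))) + (-5*15 + 19) = (317 + 1/(-11 - 6)) + (-75 + 19) = (317 + 1/(-17)) - 56 = (317 - 1/17) - 56 = 5388/17 - 56 = 4436/17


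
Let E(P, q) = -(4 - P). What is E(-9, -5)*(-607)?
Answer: 7891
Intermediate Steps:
E(P, q) = -4 + P
E(-9, -5)*(-607) = (-4 - 9)*(-607) = -13*(-607) = 7891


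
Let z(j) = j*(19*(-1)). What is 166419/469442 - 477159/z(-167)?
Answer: -223470427791/1489539466 ≈ -150.03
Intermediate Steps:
z(j) = -19*j (z(j) = j*(-19) = -19*j)
166419/469442 - 477159/z(-167) = 166419/469442 - 477159/((-19*(-167))) = 166419*(1/469442) - 477159/3173 = 166419/469442 - 477159*1/3173 = 166419/469442 - 477159/3173 = -223470427791/1489539466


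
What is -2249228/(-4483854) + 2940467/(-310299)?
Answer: -2081115253441/231889235391 ≈ -8.9746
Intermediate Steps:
-2249228/(-4483854) + 2940467/(-310299) = -2249228*(-1/4483854) + 2940467*(-1/310299) = 1124614/2241927 - 2940467/310299 = -2081115253441/231889235391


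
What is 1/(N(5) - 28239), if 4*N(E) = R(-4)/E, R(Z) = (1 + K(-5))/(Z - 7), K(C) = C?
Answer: -55/1553144 ≈ -3.5412e-5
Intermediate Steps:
R(Z) = -4/(-7 + Z) (R(Z) = (1 - 5)/(Z - 7) = -4/(-7 + Z))
N(E) = 1/(11*E) (N(E) = ((-4/(-7 - 4))/E)/4 = ((-4/(-11))/E)/4 = ((-4*(-1/11))/E)/4 = (4/(11*E))/4 = 1/(11*E))
1/(N(5) - 28239) = 1/((1/11)/5 - 28239) = 1/((1/11)*(1/5) - 28239) = 1/(1/55 - 28239) = 1/(-1553144/55) = -55/1553144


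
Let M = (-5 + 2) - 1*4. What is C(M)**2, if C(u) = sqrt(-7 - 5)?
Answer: -12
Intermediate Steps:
M = -7 (M = -3 - 4 = -7)
C(u) = 2*I*sqrt(3) (C(u) = sqrt(-12) = 2*I*sqrt(3))
C(M)**2 = (2*I*sqrt(3))**2 = -12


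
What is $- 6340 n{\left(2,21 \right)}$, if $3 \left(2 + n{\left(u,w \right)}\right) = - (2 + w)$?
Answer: $\frac{183860}{3} \approx 61287.0$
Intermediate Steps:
$n{\left(u,w \right)} = - \frac{8}{3} - \frac{w}{3}$ ($n{\left(u,w \right)} = -2 + \frac{\left(-1\right) \left(2 + w\right)}{3} = -2 + \frac{-2 - w}{3} = -2 - \left(\frac{2}{3} + \frac{w}{3}\right) = - \frac{8}{3} - \frac{w}{3}$)
$- 6340 n{\left(2,21 \right)} = - 6340 \left(- \frac{8}{3} - 7\right) = \left(-6340\right) \left(- \frac{29}{3}\right) = \frac{183860}{3}$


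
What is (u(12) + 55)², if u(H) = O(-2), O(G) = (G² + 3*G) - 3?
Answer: 2500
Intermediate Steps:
O(G) = -3 + G² + 3*G
u(H) = -5 (u(H) = -3 + (-2)² + 3*(-2) = -3 + 4 - 6 = -5)
(u(12) + 55)² = (-5 + 55)² = 50² = 2500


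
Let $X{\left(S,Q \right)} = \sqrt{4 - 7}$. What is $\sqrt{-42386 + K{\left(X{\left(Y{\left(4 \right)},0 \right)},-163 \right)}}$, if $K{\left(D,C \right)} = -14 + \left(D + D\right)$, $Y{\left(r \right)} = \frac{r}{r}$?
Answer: $\sqrt{-42400 + 2 i \sqrt{3}} \approx 0.0084 + 205.91 i$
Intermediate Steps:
$Y{\left(r \right)} = 1$
$X{\left(S,Q \right)} = i \sqrt{3}$ ($X{\left(S,Q \right)} = \sqrt{-3} = i \sqrt{3}$)
$K{\left(D,C \right)} = -14 + 2 D$
$\sqrt{-42386 + K{\left(X{\left(Y{\left(4 \right)},0 \right)},-163 \right)}} = \sqrt{-42386 - \left(14 - 2 i \sqrt{3}\right)} = \sqrt{-42400 + 2 i \sqrt{3}}$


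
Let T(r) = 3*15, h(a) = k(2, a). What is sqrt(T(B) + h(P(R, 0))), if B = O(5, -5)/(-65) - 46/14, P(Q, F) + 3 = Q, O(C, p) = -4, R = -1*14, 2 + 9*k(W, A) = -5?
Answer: sqrt(398)/3 ≈ 6.6500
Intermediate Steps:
k(W, A) = -7/9 (k(W, A) = -2/9 + (1/9)*(-5) = -2/9 - 5/9 = -7/9)
R = -14
P(Q, F) = -3 + Q
h(a) = -7/9
B = -1467/455 (B = -4/(-65) - 46/14 = -4*(-1/65) - 46*1/14 = 4/65 - 23/7 = -1467/455 ≈ -3.2242)
T(r) = 45
sqrt(T(B) + h(P(R, 0))) = sqrt(45 - 7/9) = sqrt(398/9) = sqrt(398)/3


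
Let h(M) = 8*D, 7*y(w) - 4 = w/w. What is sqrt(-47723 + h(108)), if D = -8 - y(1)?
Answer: I*sqrt(2341843)/7 ≈ 218.62*I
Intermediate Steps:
y(w) = 5/7 (y(w) = 4/7 + (w/w)/7 = 4/7 + (1/7)*1 = 4/7 + 1/7 = 5/7)
D = -61/7 (D = -8 - 1*5/7 = -8 - 5/7 = -61/7 ≈ -8.7143)
h(M) = -488/7 (h(M) = 8*(-61/7) = -488/7)
sqrt(-47723 + h(108)) = sqrt(-47723 - 488/7) = sqrt(-334549/7) = I*sqrt(2341843)/7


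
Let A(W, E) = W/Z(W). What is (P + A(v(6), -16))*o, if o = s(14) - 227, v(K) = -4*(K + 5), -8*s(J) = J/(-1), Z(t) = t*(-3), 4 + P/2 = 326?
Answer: -1739831/12 ≈ -1.4499e+5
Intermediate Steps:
P = 644 (P = -8 + 2*326 = -8 + 652 = 644)
Z(t) = -3*t
s(J) = J/8 (s(J) = -J/(8*(-1)) = -J*(-1)/8 = -(-1)*J/8 = J/8)
v(K) = -20 - 4*K (v(K) = -4*(5 + K) = -20 - 4*K)
A(W, E) = -1/3 (A(W, E) = W/((-3*W)) = W*(-1/(3*W)) = -1/3)
o = -901/4 (o = (1/8)*14 - 227 = 7/4 - 227 = -901/4 ≈ -225.25)
(P + A(v(6), -16))*o = (644 - 1/3)*(-901/4) = (1931/3)*(-901/4) = -1739831/12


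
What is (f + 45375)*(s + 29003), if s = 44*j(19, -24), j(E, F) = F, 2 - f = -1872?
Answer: 1320467803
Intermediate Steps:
f = 1874 (f = 2 - 1*(-1872) = 2 + 1872 = 1874)
s = -1056 (s = 44*(-24) = -1056)
(f + 45375)*(s + 29003) = (1874 + 45375)*(-1056 + 29003) = 47249*27947 = 1320467803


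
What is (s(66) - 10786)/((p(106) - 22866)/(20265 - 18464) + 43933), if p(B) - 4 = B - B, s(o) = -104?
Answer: -19612890/79100471 ≈ -0.24795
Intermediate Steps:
p(B) = 4 (p(B) = 4 + (B - B) = 4 + 0 = 4)
(s(66) - 10786)/((p(106) - 22866)/(20265 - 18464) + 43933) = (-104 - 10786)/((4 - 22866)/(20265 - 18464) + 43933) = -10890/(-22862/1801 + 43933) = -10890/79100471/1801 = -10890*1801/79100471 = -19612890/79100471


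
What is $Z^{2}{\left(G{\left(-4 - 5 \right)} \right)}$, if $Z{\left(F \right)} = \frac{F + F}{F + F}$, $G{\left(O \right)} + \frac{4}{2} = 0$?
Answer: $1$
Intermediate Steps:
$G{\left(O \right)} = -2$ ($G{\left(O \right)} = -2 + 0 = -2$)
$Z{\left(F \right)} = 1$ ($Z{\left(F \right)} = \frac{2 F}{2 F} = 2 F \frac{1}{2 F} = 1$)
$Z^{2}{\left(G{\left(-4 - 5 \right)} \right)} = 1^{2} = 1$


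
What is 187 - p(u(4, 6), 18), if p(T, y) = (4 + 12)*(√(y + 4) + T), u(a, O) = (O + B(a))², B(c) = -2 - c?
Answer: 187 - 16*√22 ≈ 111.95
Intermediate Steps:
u(a, O) = (-2 + O - a)² (u(a, O) = (O + (-2 - a))² = (-2 + O - a)²)
p(T, y) = 16*T + 16*√(4 + y) (p(T, y) = 16*(√(4 + y) + T) = 16*(T + √(4 + y)) = 16*T + 16*√(4 + y))
187 - p(u(4, 6), 18) = 187 - (16*(2 + 4 - 1*6)² + 16*√(4 + 18)) = 187 - (16*(2 + 4 - 6)² + 16*√22) = 187 - (16*0² + 16*√22) = 187 - (16*0 + 16*√22) = 187 - (0 + 16*√22) = 187 - 16*√22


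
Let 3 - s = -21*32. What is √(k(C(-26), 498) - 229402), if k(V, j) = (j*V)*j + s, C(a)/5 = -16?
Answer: I*√20069047 ≈ 4479.9*I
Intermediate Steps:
C(a) = -80 (C(a) = 5*(-16) = -80)
s = 675 (s = 3 - (-7)*3*32 = 3 - (-7)*96 = 3 - 1*(-672) = 3 + 672 = 675)
k(V, j) = 675 + V*j² (k(V, j) = (j*V)*j + 675 = (V*j)*j + 675 = V*j² + 675 = 675 + V*j²)
√(k(C(-26), 498) - 229402) = √((675 - 80*498²) - 229402) = √((675 - 80*248004) - 229402) = √((675 - 19840320) - 229402) = √(-19839645 - 229402) = √(-20069047) = I*√20069047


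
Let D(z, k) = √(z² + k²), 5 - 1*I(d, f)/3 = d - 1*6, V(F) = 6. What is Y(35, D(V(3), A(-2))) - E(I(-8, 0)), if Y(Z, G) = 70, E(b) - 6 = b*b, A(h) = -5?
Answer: -3185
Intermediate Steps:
I(d, f) = 33 - 3*d (I(d, f) = 15 - 3*(d - 1*6) = 15 - 3*(d - 6) = 15 - 3*(-6 + d) = 15 + (18 - 3*d) = 33 - 3*d)
D(z, k) = √(k² + z²)
E(b) = 6 + b² (E(b) = 6 + b*b = 6 + b²)
Y(35, D(V(3), A(-2))) - E(I(-8, 0)) = 70 - (6 + (33 - 3*(-8))²) = 70 - (6 + (33 + 24)²) = 70 - (6 + 57²) = 70 - (6 + 3249) = 70 - 1*3255 = 70 - 3255 = -3185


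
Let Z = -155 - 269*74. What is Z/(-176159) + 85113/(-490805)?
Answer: -735340266/12351388285 ≈ -0.059535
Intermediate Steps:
Z = -20061 (Z = -155 - 19906 = -20061)
Z/(-176159) + 85113/(-490805) = -20061/(-176159) + 85113/(-490805) = -20061*(-1/176159) + 85113*(-1/490805) = 20061/176159 - 12159/70115 = -735340266/12351388285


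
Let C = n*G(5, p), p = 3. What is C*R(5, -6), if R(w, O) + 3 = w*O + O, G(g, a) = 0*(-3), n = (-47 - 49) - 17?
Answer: 0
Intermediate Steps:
n = -113 (n = -96 - 17 = -113)
G(g, a) = 0
R(w, O) = -3 + O + O*w (R(w, O) = -3 + (w*O + O) = -3 + (O*w + O) = -3 + (O + O*w) = -3 + O + O*w)
C = 0 (C = -113*0 = 0)
C*R(5, -6) = 0*(-3 - 6 - 6*5) = 0*(-3 - 6 - 30) = 0*(-39) = 0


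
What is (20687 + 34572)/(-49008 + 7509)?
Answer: -55259/41499 ≈ -1.3316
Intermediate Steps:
(20687 + 34572)/(-49008 + 7509) = 55259/(-41499) = 55259*(-1/41499) = -55259/41499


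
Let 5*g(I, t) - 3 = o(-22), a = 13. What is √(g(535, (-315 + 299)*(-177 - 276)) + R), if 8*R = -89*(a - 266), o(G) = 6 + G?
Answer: √1124810/20 ≈ 53.029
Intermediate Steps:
g(I, t) = -13/5 (g(I, t) = ⅗ + (6 - 22)/5 = ⅗ + (⅕)*(-16) = ⅗ - 16/5 = -13/5)
R = 22517/8 (R = (-89*(13 - 266))/8 = (-89*(-253))/8 = (⅛)*22517 = 22517/8 ≈ 2814.6)
√(g(535, (-315 + 299)*(-177 - 276)) + R) = √(-13/5 + 22517/8) = √(112481/40) = √1124810/20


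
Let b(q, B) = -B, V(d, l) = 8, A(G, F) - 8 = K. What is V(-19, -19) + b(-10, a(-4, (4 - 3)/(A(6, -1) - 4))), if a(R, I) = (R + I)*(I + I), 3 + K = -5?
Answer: 47/8 ≈ 5.8750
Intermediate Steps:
K = -8 (K = -3 - 5 = -8)
A(G, F) = 0 (A(G, F) = 8 - 8 = 0)
a(R, I) = 2*I*(I + R) (a(R, I) = (I + R)*(2*I) = 2*I*(I + R))
V(-19, -19) + b(-10, a(-4, (4 - 3)/(A(6, -1) - 4))) = 8 - 2*(4 - 3)/(0 - 4)*((4 - 3)/(0 - 4) - 4) = 8 - 2*1/(-4)*(1/(-4) - 4) = 8 - 2*1*(-¼)*(1*(-¼) - 4) = 8 - 2*(-1)*(-¼ - 4)/4 = 8 - 2*(-1)*(-17)/(4*4) = 8 - 1*17/8 = 8 - 17/8 = 47/8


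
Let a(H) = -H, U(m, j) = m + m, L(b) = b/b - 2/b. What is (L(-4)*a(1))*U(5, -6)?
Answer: -15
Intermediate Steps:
L(b) = 1 - 2/b
U(m, j) = 2*m
(L(-4)*a(1))*U(5, -6) = (((-2 - 4)/(-4))*(-1*1))*(2*5) = (-¼*(-6)*(-1))*10 = ((3/2)*(-1))*10 = -3/2*10 = -15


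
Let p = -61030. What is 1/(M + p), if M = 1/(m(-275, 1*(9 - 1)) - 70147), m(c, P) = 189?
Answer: -69958/4269536741 ≈ -1.6385e-5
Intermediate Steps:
M = -1/69958 (M = 1/(189 - 70147) = 1/(-69958) = -1/69958 ≈ -1.4294e-5)
1/(M + p) = 1/(-1/69958 - 61030) = 1/(-4269536741/69958) = -69958/4269536741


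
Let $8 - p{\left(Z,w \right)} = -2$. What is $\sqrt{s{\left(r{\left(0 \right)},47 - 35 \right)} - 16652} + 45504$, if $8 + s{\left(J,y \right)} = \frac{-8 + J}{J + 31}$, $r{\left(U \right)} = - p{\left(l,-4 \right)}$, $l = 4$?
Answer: $45504 + \frac{i \sqrt{816382}}{7} \approx 45504.0 + 129.08 i$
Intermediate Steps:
$p{\left(Z,w \right)} = 10$ ($p{\left(Z,w \right)} = 8 - -2 = 8 + 2 = 10$)
$r{\left(U \right)} = -10$ ($r{\left(U \right)} = \left(-1\right) 10 = -10$)
$s{\left(J,y \right)} = -8 + \frac{-8 + J}{31 + J}$ ($s{\left(J,y \right)} = -8 + \frac{-8 + J}{J + 31} = -8 + \frac{-8 + J}{31 + J}$)
$\sqrt{s{\left(r{\left(0 \right)},47 - 35 \right)} - 16652} + 45504 = \sqrt{\frac{-256 - -70}{31 - 10} - 16652} + 45504 = \sqrt{\frac{-256 + 70}{21} - 16652} + 45504 = \sqrt{\frac{1}{21} \left(-186\right) - 16652} + 45504 = \sqrt{- \frac{62}{7} - 16652} + 45504 = \sqrt{- \frac{116626}{7}} + 45504 = \frac{i \sqrt{816382}}{7} + 45504 = 45504 + \frac{i \sqrt{816382}}{7}$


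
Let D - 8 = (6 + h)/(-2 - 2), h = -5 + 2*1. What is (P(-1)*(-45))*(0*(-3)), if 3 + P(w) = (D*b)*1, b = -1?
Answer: 0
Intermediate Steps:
h = -3 (h = -5 + 2 = -3)
D = 29/4 (D = 8 + (6 - 3)/(-2 - 2) = 8 + 3/(-4) = 8 + 3*(-¼) = 8 - ¾ = 29/4 ≈ 7.2500)
P(w) = -41/4 (P(w) = -3 + ((29/4)*(-1))*1 = -3 - 29/4*1 = -3 - 29/4 = -41/4)
(P(-1)*(-45))*(0*(-3)) = (-41/4*(-45))*(0*(-3)) = (1845/4)*0 = 0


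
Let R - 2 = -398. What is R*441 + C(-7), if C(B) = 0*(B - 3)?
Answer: -174636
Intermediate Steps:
R = -396 (R = 2 - 398 = -396)
C(B) = 0 (C(B) = 0*(-3 + B) = 0)
R*441 + C(-7) = -396*441 + 0 = -174636 + 0 = -174636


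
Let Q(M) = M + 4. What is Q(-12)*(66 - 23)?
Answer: -344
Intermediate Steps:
Q(M) = 4 + M
Q(-12)*(66 - 23) = (4 - 12)*(66 - 23) = -8*43 = -344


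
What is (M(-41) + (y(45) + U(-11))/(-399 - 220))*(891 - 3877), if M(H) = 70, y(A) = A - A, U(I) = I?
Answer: -129416226/619 ≈ -2.0907e+5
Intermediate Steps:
y(A) = 0
(M(-41) + (y(45) + U(-11))/(-399 - 220))*(891 - 3877) = (70 + (0 - 11)/(-399 - 220))*(891 - 3877) = (70 - 11/(-619))*(-2986) = (70 - 11*(-1/619))*(-2986) = (70 + 11/619)*(-2986) = (43341/619)*(-2986) = -129416226/619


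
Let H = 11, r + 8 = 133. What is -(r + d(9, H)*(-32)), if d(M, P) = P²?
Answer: 3747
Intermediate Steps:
r = 125 (r = -8 + 133 = 125)
-(r + d(9, H)*(-32)) = -(125 + 11²*(-32)) = -(125 + 121*(-32)) = -(125 - 3872) = -1*(-3747) = 3747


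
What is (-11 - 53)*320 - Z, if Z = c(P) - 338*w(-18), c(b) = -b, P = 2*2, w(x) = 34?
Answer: -8984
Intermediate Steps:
P = 4
Z = -11496 (Z = -1*4 - 338*34 = -4 - 11492 = -11496)
(-11 - 53)*320 - Z = (-11 - 53)*320 - 1*(-11496) = -64*320 + 11496 = -20480 + 11496 = -8984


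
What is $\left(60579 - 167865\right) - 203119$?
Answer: $-310405$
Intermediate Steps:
$\left(60579 - 167865\right) - 203119 = -107286 - 203119 = -310405$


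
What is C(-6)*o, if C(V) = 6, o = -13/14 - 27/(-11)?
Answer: 705/77 ≈ 9.1558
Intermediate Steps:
o = 235/154 (o = -13*1/14 - 27*(-1/11) = -13/14 + 27/11 = 235/154 ≈ 1.5260)
C(-6)*o = 6*(235/154) = 705/77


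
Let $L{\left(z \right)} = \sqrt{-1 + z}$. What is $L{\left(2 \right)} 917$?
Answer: $917$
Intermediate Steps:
$L{\left(2 \right)} 917 = \sqrt{-1 + 2} \cdot 917 = \sqrt{1} \cdot 917 = 1 \cdot 917 = 917$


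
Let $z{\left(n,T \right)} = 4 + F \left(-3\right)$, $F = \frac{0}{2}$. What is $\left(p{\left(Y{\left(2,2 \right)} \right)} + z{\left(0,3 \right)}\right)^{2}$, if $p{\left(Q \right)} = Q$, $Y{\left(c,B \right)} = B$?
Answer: $36$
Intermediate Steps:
$F = 0$ ($F = 0 \cdot \frac{1}{2} = 0$)
$z{\left(n,T \right)} = 4$ ($z{\left(n,T \right)} = 4 + 0 \left(-3\right) = 4 + 0 = 4$)
$\left(p{\left(Y{\left(2,2 \right)} \right)} + z{\left(0,3 \right)}\right)^{2} = \left(2 + 4\right)^{2} = 6^{2} = 36$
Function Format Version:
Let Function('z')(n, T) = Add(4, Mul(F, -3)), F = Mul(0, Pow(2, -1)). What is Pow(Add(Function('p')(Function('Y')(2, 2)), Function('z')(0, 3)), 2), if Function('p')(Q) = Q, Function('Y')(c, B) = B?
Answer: 36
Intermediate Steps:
F = 0 (F = Mul(0, Rational(1, 2)) = 0)
Function('z')(n, T) = 4 (Function('z')(n, T) = Add(4, Mul(0, -3)) = Add(4, 0) = 4)
Pow(Add(Function('p')(Function('Y')(2, 2)), Function('z')(0, 3)), 2) = Pow(Add(2, 4), 2) = Pow(6, 2) = 36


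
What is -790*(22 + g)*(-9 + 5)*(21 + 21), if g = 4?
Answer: 3450720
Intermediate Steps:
-790*(22 + g)*(-9 + 5)*(21 + 21) = -790*(22 + 4)*(-9 + 5)*(21 + 21) = -20540*(-4*42) = -20540*(-168) = -790*(-4368) = 3450720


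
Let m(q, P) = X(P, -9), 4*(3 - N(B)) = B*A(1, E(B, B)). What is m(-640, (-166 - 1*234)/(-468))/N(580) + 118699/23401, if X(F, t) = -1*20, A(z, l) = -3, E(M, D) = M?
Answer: 3680153/732117 ≈ 5.0267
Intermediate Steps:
X(F, t) = -20
N(B) = 3 + 3*B/4 (N(B) = 3 - B*(-3)/4 = 3 - (-3)*B/4 = 3 + 3*B/4)
m(q, P) = -20
m(-640, (-166 - 1*234)/(-468))/N(580) + 118699/23401 = -20/(3 + (¾)*580) + 118699/23401 = -20/(3 + 435) + 118699*(1/23401) = -20/438 + 16957/3343 = -20*1/438 + 16957/3343 = -10/219 + 16957/3343 = 3680153/732117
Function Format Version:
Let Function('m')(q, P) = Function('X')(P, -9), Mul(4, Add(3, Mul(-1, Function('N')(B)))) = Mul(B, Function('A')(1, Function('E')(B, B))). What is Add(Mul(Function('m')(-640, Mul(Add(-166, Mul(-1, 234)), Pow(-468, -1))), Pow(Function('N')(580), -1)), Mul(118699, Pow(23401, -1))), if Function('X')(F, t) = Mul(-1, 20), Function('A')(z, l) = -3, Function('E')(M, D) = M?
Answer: Rational(3680153, 732117) ≈ 5.0267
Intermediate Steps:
Function('X')(F, t) = -20
Function('N')(B) = Add(3, Mul(Rational(3, 4), B)) (Function('N')(B) = Add(3, Mul(Rational(-1, 4), Mul(B, -3))) = Add(3, Mul(Rational(-1, 4), Mul(-3, B))) = Add(3, Mul(Rational(3, 4), B)))
Function('m')(q, P) = -20
Add(Mul(Function('m')(-640, Mul(Add(-166, Mul(-1, 234)), Pow(-468, -1))), Pow(Function('N')(580), -1)), Mul(118699, Pow(23401, -1))) = Add(Mul(-20, Pow(Add(3, Mul(Rational(3, 4), 580)), -1)), Mul(118699, Pow(23401, -1))) = Add(Mul(-20, Pow(Add(3, 435), -1)), Mul(118699, Rational(1, 23401))) = Add(Mul(-20, Pow(438, -1)), Rational(16957, 3343)) = Add(Mul(-20, Rational(1, 438)), Rational(16957, 3343)) = Add(Rational(-10, 219), Rational(16957, 3343)) = Rational(3680153, 732117)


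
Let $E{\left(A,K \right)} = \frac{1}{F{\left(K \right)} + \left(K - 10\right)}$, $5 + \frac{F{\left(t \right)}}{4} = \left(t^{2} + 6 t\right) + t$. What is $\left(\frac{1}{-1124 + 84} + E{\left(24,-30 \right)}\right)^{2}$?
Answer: $\frac{6889}{19712160000} \approx 3.4948 \cdot 10^{-7}$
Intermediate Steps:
$F{\left(t \right)} = -20 + 4 t^{2} + 28 t$ ($F{\left(t \right)} = -20 + 4 \left(\left(t^{2} + 6 t\right) + t\right) = -20 + 4 \left(t^{2} + 7 t\right) = -20 + \left(4 t^{2} + 28 t\right) = -20 + 4 t^{2} + 28 t$)
$E{\left(A,K \right)} = \frac{1}{-30 + 4 K^{2} + 29 K}$ ($E{\left(A,K \right)} = \frac{1}{\left(-20 + 4 K^{2} + 28 K\right) + \left(K - 10\right)} = \frac{1}{\left(-20 + 4 K^{2} + 28 K\right) + \left(-10 + K\right)} = \frac{1}{-30 + 4 K^{2} + 29 K}$)
$\left(\frac{1}{-1124 + 84} + E{\left(24,-30 \right)}\right)^{2} = \left(\frac{1}{-1124 + 84} + \frac{1}{-30 + 4 \left(-30\right)^{2} + 29 \left(-30\right)}\right)^{2} = \left(\frac{1}{-1040} + \frac{1}{-30 + 4 \cdot 900 - 870}\right)^{2} = \left(- \frac{1}{1040} + \frac{1}{-30 + 3600 - 870}\right)^{2} = \left(- \frac{1}{1040} + \frac{1}{2700}\right)^{2} = \left(- \frac{83}{140400}\right)^{2} = \frac{6889}{19712160000}$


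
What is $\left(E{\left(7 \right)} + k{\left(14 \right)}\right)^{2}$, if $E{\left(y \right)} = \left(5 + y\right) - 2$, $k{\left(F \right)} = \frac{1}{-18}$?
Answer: $\frac{32041}{324} \approx 98.892$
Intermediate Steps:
$k{\left(F \right)} = - \frac{1}{18}$
$E{\left(y \right)} = 3 + y$
$\left(E{\left(7 \right)} + k{\left(14 \right)}\right)^{2} = \left(\left(3 + 7\right) - \frac{1}{18}\right)^{2} = \left(10 - \frac{1}{18}\right)^{2} = \left(\frac{179}{18}\right)^{2} = \frac{32041}{324}$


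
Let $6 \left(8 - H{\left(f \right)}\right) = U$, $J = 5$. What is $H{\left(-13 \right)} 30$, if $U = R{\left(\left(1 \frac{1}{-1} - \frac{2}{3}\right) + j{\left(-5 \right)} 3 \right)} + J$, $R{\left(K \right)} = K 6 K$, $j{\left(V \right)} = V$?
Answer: $- \frac{24355}{3} \approx -8118.3$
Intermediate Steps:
$R{\left(K \right)} = 6 K^{2}$ ($R{\left(K \right)} = 6 K K = 6 K^{2}$)
$U = \frac{5015}{3}$ ($U = 6 \left(\left(1 \frac{1}{-1} - \frac{2}{3}\right) - 15\right)^{2} + 5 = 6 \left(\left(1 \left(-1\right) - \frac{2}{3}\right) - 15\right)^{2} + 5 = 6 \left(\left(-1 - \frac{2}{3}\right) - 15\right)^{2} + 5 = 6 \left(- \frac{5}{3} - 15\right)^{2} + 5 = 6 \left(- \frac{50}{3}\right)^{2} + 5 = 6 \cdot \frac{2500}{9} + 5 = \frac{5000}{3} + 5 = \frac{5015}{3} \approx 1671.7$)
$H{\left(f \right)} = - \frac{4871}{18}$ ($H{\left(f \right)} = 8 - \frac{5015}{18} = - \frac{4871}{18}$)
$H{\left(-13 \right)} 30 = \left(- \frac{4871}{18}\right) 30 = - \frac{24355}{3}$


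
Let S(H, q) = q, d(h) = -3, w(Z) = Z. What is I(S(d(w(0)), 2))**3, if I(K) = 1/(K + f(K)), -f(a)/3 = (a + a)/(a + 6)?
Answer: 8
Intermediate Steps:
f(a) = -6*a/(6 + a) (f(a) = -3*(a + a)/(a + 6) = -3*2*a/(6 + a) = -6*a/(6 + a))
I(K) = 1/(K - 6*K/(6 + K))
I(S(d(w(0)), 2))**3 = ((6 + 2)/2**2)**3 = ((1/4)*8)**3 = 2**3 = 8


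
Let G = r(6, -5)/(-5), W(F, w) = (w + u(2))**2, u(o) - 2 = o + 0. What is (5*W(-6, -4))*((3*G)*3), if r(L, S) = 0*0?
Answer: 0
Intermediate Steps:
r(L, S) = 0
u(o) = 2 + o (u(o) = 2 + (o + 0) = 2 + o)
W(F, w) = (4 + w)**2 (W(F, w) = (w + (2 + 2))**2 = (w + 4)**2 = (4 + w)**2)
G = 0 (G = 0/(-5) = 0*(-1/5) = 0)
(5*W(-6, -4))*((3*G)*3) = (5*(4 - 4)**2)*((3*0)*3) = (5*0**2)*(0*3) = (5*0)*0 = 0*0 = 0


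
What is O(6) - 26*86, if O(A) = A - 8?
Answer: -2238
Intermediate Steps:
O(A) = -8 + A
O(6) - 26*86 = (-8 + 6) - 26*86 = -2 - 2236 = -2238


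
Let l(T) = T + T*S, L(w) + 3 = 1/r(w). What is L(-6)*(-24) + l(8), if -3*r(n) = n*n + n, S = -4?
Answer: 252/5 ≈ 50.400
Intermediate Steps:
r(n) = -n/3 - n²/3 (r(n) = -(n*n + n)/3 = -(n² + n)/3 = -(n + n²)/3 = -n/3 - n²/3)
L(w) = -3 - 3/(w*(1 + w)) (L(w) = -3 + 1/(-w*(1 + w)/3) = -3 - 3/(w*(1 + w)))
l(T) = -3*T (l(T) = T + T*(-4) = T - 4*T = -3*T)
L(-6)*(-24) + l(8) = (3*(-1 - 1*(-6)*(1 - 6))/(-6*(1 - 6)))*(-24) - 3*8 = (3*(-⅙)*(-1 - 1*(-6)*(-5))/(-5))*(-24) - 24 = (3*(-⅙)*(-⅕)*(-1 - 30))*(-24) - 24 = (3*(-⅙)*(-⅕)*(-31))*(-24) - 24 = -31/10*(-24) - 24 = 372/5 - 24 = 252/5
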